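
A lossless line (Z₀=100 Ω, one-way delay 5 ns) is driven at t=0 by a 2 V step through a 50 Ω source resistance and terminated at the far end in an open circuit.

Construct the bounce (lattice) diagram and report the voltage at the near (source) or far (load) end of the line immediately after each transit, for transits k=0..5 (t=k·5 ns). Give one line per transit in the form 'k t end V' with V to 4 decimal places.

0 0 source 1.3333
1 5 load 2.6667
2 10 source 2.2222
3 15 load 1.7778
4 20 source 1.9259
5 25 load 2.0741

Γ_L=1.000000, Γ_S=-0.333333; launch V₁=2·100/150=1.333333
k=0 src: V=1.3333
k=1 load: inc=1.333333, refl=1.333333·1.000000=1.3333; V=0.000000+1.333333+1.333333=2.6667
k=2 src: inc=1.333333, refl=1.333333·-0.333333=-0.4444; V=1.333333+1.333333+-0.444444=2.2222
k=3 load: inc=-0.444444, refl=-0.444444·1.000000=-0.4444; V=2.666667+-0.444444+-0.444444=1.7778
k=4 src: inc=-0.444444, refl=-0.444444·-0.333333=0.1481; V=2.222222+-0.444444+0.148148=1.9259
k=5 load: inc=0.148148, refl=0.148148·1.000000=0.1481; V=1.777778+0.148148+0.148148=2.0741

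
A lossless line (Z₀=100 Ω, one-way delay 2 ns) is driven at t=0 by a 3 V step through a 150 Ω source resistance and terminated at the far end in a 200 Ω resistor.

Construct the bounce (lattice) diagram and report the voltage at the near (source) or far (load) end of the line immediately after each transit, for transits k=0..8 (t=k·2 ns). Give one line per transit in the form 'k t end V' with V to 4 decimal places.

0 0 source 1.2000
1 2 load 1.6000
2 4 source 1.6800
3 6 load 1.7067
4 8 source 1.7120
5 10 load 1.7138
6 12 source 1.7141
7 14 load 1.7143
8 16 source 1.7143

Γ_L=0.333333, Γ_S=0.200000; launch V₁=3·100/250=1.200000
k=0 src: V=1.2000
k=1 load: inc=1.200000, refl=1.200000·0.333333=0.4000; V=0.000000+1.200000+0.400000=1.6000
k=2 src: inc=0.400000, refl=0.400000·0.200000=0.0800; V=1.200000+0.400000+0.080000=1.6800
k=3 load: inc=0.080000, refl=0.080000·0.333333=0.0267; V=1.600000+0.080000+0.026667=1.7067
k=4 src: inc=0.026667, refl=0.026667·0.200000=0.0053; V=1.680000+0.026667+0.005333=1.7120
k=5 load: inc=0.005333, refl=0.005333·0.333333=0.0018; V=1.706667+0.005333+0.001778=1.7138
k=6 src: inc=0.001778, refl=0.001778·0.200000=0.0004; V=1.712000+0.001778+0.000356=1.7141
k=7 load: inc=0.000356, refl=0.000356·0.333333=0.0001; V=1.713778+0.000356+0.000119=1.7143
k=8 src: inc=0.000119, refl=0.000119·0.200000=0.0000; V=1.714133+0.000119+0.000024=1.7143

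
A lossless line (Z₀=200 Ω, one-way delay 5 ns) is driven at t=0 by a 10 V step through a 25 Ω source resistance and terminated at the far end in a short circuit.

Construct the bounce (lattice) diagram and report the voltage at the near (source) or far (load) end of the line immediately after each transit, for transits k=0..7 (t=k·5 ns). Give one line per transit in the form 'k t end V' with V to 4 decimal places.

Γ_L=-1.000000, Γ_S=-0.777778; launch V₁=10·200/225=8.888889
k=0 src: V=8.8889
k=1 load: inc=8.888889, refl=8.888889·-1.000000=-8.8889; V=0.000000+8.888889+-8.888889=0.0000
k=2 src: inc=-8.888889, refl=-8.888889·-0.777778=6.9136; V=8.888889+-8.888889+6.913580=6.9136
k=3 load: inc=6.913580, refl=6.913580·-1.000000=-6.9136; V=0.000000+6.913580+-6.913580=0.0000
k=4 src: inc=-6.913580, refl=-6.913580·-0.777778=5.3772; V=6.913580+-6.913580+5.377229=5.3772
k=5 load: inc=5.377229, refl=5.377229·-1.000000=-5.3772; V=0.000000+5.377229+-5.377229=0.0000
k=6 src: inc=-5.377229, refl=-5.377229·-0.777778=4.1823; V=5.377229+-5.377229+4.182289=4.1823
k=7 load: inc=4.182289, refl=4.182289·-1.000000=-4.1823; V=0.000000+4.182289+-4.182289=0.0000

0 0 source 8.8889
1 5 load 0.0000
2 10 source 6.9136
3 15 load 0.0000
4 20 source 5.3772
5 25 load 0.0000
6 30 source 4.1823
7 35 load 0.0000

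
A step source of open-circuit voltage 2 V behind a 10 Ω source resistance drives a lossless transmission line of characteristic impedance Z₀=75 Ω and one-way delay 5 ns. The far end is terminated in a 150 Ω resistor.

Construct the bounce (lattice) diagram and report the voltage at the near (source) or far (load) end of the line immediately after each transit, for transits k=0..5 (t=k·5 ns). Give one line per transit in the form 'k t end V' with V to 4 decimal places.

Γ_L=0.333333, Γ_S=-0.764706; launch V₁=2·75/85=1.764706
k=0 src: V=1.7647
k=1 load: inc=1.764706, refl=1.764706·0.333333=0.5882; V=0.000000+1.764706+0.588235=2.3529
k=2 src: inc=0.588235, refl=0.588235·-0.764706=-0.4498; V=1.764706+0.588235+-0.449827=1.9031
k=3 load: inc=-0.449827, refl=-0.449827·0.333333=-0.1499; V=2.352941+-0.449827+-0.149942=1.7532
k=4 src: inc=-0.149942, refl=-0.149942·-0.764706=0.1147; V=1.903114+-0.149942+0.114662=1.8678
k=5 load: inc=0.114662, refl=0.114662·0.333333=0.0382; V=1.753172+0.114662+0.038221=1.9061

0 0 source 1.7647
1 5 load 2.3529
2 10 source 1.9031
3 15 load 1.7532
4 20 source 1.8678
5 25 load 1.9061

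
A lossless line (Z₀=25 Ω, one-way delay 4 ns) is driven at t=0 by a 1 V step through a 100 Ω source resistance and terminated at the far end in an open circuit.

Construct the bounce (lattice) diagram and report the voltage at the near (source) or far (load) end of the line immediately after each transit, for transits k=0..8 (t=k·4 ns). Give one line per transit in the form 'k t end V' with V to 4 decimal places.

0 0 source 0.2000
1 4 load 0.4000
2 8 source 0.5200
3 12 load 0.6400
4 16 source 0.7120
5 20 load 0.7840
6 24 source 0.8272
7 28 load 0.8704
8 32 source 0.8963

Γ_L=1.000000, Γ_S=0.600000; launch V₁=1·25/125=0.200000
k=0 src: V=0.2000
k=1 load: inc=0.200000, refl=0.200000·1.000000=0.2000; V=0.000000+0.200000+0.200000=0.4000
k=2 src: inc=0.200000, refl=0.200000·0.600000=0.1200; V=0.200000+0.200000+0.120000=0.5200
k=3 load: inc=0.120000, refl=0.120000·1.000000=0.1200; V=0.400000+0.120000+0.120000=0.6400
k=4 src: inc=0.120000, refl=0.120000·0.600000=0.0720; V=0.520000+0.120000+0.072000=0.7120
k=5 load: inc=0.072000, refl=0.072000·1.000000=0.0720; V=0.640000+0.072000+0.072000=0.7840
k=6 src: inc=0.072000, refl=0.072000·0.600000=0.0432; V=0.712000+0.072000+0.043200=0.8272
k=7 load: inc=0.043200, refl=0.043200·1.000000=0.0432; V=0.784000+0.043200+0.043200=0.8704
k=8 src: inc=0.043200, refl=0.043200·0.600000=0.0259; V=0.827200+0.043200+0.025920=0.8963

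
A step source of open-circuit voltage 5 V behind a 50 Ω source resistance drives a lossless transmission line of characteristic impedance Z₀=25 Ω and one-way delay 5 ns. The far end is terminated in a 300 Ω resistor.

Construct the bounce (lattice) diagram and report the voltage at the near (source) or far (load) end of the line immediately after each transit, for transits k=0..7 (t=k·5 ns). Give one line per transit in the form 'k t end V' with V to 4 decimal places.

Γ_L=0.846154, Γ_S=0.333333; launch V₁=5·25/75=1.666667
k=0 src: V=1.6667
k=1 load: inc=1.666667, refl=1.666667·0.846154=1.4103; V=0.000000+1.666667+1.410256=3.0769
k=2 src: inc=1.410256, refl=1.410256·0.333333=0.4701; V=1.666667+1.410256+0.470085=3.5470
k=3 load: inc=0.470085, refl=0.470085·0.846154=0.3978; V=3.076923+0.470085+0.397765=3.9448
k=4 src: inc=0.397765, refl=0.397765·0.333333=0.1326; V=3.547009+0.397765+0.132588=4.0774
k=5 load: inc=0.132588, refl=0.132588·0.846154=0.1122; V=3.944773+0.132588+0.112190=4.1896
k=6 src: inc=0.112190, refl=0.112190·0.333333=0.0374; V=4.077361+0.112190+0.037397=4.2269
k=7 load: inc=0.037397, refl=0.037397·0.846154=0.0316; V=4.189551+0.037397+0.031643=4.2586

0 0 source 1.6667
1 5 load 3.0769
2 10 source 3.5470
3 15 load 3.9448
4 20 source 4.0774
5 25 load 4.1896
6 30 source 4.2269
7 35 load 4.2586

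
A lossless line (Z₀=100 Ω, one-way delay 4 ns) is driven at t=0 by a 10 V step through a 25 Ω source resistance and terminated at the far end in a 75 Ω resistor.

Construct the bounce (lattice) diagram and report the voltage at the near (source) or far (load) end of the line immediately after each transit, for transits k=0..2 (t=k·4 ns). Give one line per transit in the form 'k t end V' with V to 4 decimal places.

0 0 source 8.0000
1 4 load 6.8571
2 8 source 7.5429

Γ_L=-0.142857, Γ_S=-0.600000; launch V₁=10·100/125=8.000000
k=0 src: V=8.0000
k=1 load: inc=8.000000, refl=8.000000·-0.142857=-1.1429; V=0.000000+8.000000+-1.142857=6.8571
k=2 src: inc=-1.142857, refl=-1.142857·-0.600000=0.6857; V=8.000000+-1.142857+0.685714=7.5429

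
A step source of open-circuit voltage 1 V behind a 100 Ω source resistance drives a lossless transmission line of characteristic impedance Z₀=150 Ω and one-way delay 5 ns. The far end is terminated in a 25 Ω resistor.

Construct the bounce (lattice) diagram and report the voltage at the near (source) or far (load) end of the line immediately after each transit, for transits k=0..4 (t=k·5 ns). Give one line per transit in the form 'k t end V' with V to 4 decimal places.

Γ_L=-0.714286, Γ_S=-0.200000; launch V₁=1·150/250=0.600000
k=0 src: V=0.6000
k=1 load: inc=0.600000, refl=0.600000·-0.714286=-0.4286; V=0.000000+0.600000+-0.428571=0.1714
k=2 src: inc=-0.428571, refl=-0.428571·-0.200000=0.0857; V=0.600000+-0.428571+0.085714=0.2571
k=3 load: inc=0.085714, refl=0.085714·-0.714286=-0.0612; V=0.171429+0.085714+-0.061224=0.1959
k=4 src: inc=-0.061224, refl=-0.061224·-0.200000=0.0122; V=0.257143+-0.061224+0.012245=0.2082

0 0 source 0.6000
1 5 load 0.1714
2 10 source 0.2571
3 15 load 0.1959
4 20 source 0.2082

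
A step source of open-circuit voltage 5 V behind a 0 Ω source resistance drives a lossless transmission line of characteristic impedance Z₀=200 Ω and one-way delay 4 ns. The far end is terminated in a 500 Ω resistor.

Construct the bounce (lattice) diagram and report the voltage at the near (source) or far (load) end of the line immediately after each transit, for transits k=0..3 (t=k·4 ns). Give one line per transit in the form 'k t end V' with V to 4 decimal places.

0 0 source 5.0000
1 4 load 7.1429
2 8 source 5.0000
3 12 load 4.0816

Γ_L=0.428571, Γ_S=-1.000000; launch V₁=5·200/200=5.000000
k=0 src: V=5.0000
k=1 load: inc=5.000000, refl=5.000000·0.428571=2.1429; V=0.000000+5.000000+2.142857=7.1429
k=2 src: inc=2.142857, refl=2.142857·-1.000000=-2.1429; V=5.000000+2.142857+-2.142857=5.0000
k=3 load: inc=-2.142857, refl=-2.142857·0.428571=-0.9184; V=7.142857+-2.142857+-0.918367=4.0816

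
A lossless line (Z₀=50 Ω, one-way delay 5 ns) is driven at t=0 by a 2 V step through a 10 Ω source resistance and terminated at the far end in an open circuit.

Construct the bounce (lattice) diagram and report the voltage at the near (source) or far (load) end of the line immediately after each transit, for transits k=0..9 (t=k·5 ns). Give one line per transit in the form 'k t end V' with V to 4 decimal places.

Γ_L=1.000000, Γ_S=-0.666667; launch V₁=2·50/60=1.666667
k=0 src: V=1.6667
k=1 load: inc=1.666667, refl=1.666667·1.000000=1.6667; V=0.000000+1.666667+1.666667=3.3333
k=2 src: inc=1.666667, refl=1.666667·-0.666667=-1.1111; V=1.666667+1.666667+-1.111111=2.2222
k=3 load: inc=-1.111111, refl=-1.111111·1.000000=-1.1111; V=3.333333+-1.111111+-1.111111=1.1111
k=4 src: inc=-1.111111, refl=-1.111111·-0.666667=0.7407; V=2.222222+-1.111111+0.740741=1.8519
k=5 load: inc=0.740741, refl=0.740741·1.000000=0.7407; V=1.111111+0.740741+0.740741=2.5926
k=6 src: inc=0.740741, refl=0.740741·-0.666667=-0.4938; V=1.851852+0.740741+-0.493827=2.0988
k=7 load: inc=-0.493827, refl=-0.493827·1.000000=-0.4938; V=2.592593+-0.493827+-0.493827=1.6049
k=8 src: inc=-0.493827, refl=-0.493827·-0.666667=0.3292; V=2.098765+-0.493827+0.329218=1.9342
k=9 load: inc=0.329218, refl=0.329218·1.000000=0.3292; V=1.604938+0.329218+0.329218=2.2634

0 0 source 1.6667
1 5 load 3.3333
2 10 source 2.2222
3 15 load 1.1111
4 20 source 1.8519
5 25 load 2.5926
6 30 source 2.0988
7 35 load 1.6049
8 40 source 1.9342
9 45 load 2.2634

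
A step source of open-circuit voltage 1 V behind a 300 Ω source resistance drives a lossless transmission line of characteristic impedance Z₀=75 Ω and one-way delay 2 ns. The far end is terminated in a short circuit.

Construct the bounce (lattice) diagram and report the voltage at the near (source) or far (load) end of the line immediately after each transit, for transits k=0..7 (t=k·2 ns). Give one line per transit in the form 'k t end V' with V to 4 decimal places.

Γ_L=-1.000000, Γ_S=0.600000; launch V₁=1·75/375=0.200000
k=0 src: V=0.2000
k=1 load: inc=0.200000, refl=0.200000·-1.000000=-0.2000; V=0.000000+0.200000+-0.200000=0.0000
k=2 src: inc=-0.200000, refl=-0.200000·0.600000=-0.1200; V=0.200000+-0.200000+-0.120000=-0.1200
k=3 load: inc=-0.120000, refl=-0.120000·-1.000000=0.1200; V=0.000000+-0.120000+0.120000=0.0000
k=4 src: inc=0.120000, refl=0.120000·0.600000=0.0720; V=-0.120000+0.120000+0.072000=0.0720
k=5 load: inc=0.072000, refl=0.072000·-1.000000=-0.0720; V=0.000000+0.072000+-0.072000=0.0000
k=6 src: inc=-0.072000, refl=-0.072000·0.600000=-0.0432; V=0.072000+-0.072000+-0.043200=-0.0432
k=7 load: inc=-0.043200, refl=-0.043200·-1.000000=0.0432; V=0.000000+-0.043200+0.043200=0.0000

0 0 source 0.2000
1 2 load 0.0000
2 4 source -0.1200
3 6 load 0.0000
4 8 source 0.0720
5 10 load 0.0000
6 12 source -0.0432
7 14 load 0.0000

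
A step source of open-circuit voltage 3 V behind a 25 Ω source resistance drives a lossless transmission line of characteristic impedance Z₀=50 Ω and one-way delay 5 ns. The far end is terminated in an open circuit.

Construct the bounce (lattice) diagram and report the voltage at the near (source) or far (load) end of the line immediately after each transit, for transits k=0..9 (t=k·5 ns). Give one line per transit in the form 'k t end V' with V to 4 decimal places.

Γ_L=1.000000, Γ_S=-0.333333; launch V₁=3·50/75=2.000000
k=0 src: V=2.0000
k=1 load: inc=2.000000, refl=2.000000·1.000000=2.0000; V=0.000000+2.000000+2.000000=4.0000
k=2 src: inc=2.000000, refl=2.000000·-0.333333=-0.6667; V=2.000000+2.000000+-0.666667=3.3333
k=3 load: inc=-0.666667, refl=-0.666667·1.000000=-0.6667; V=4.000000+-0.666667+-0.666667=2.6667
k=4 src: inc=-0.666667, refl=-0.666667·-0.333333=0.2222; V=3.333333+-0.666667+0.222222=2.8889
k=5 load: inc=0.222222, refl=0.222222·1.000000=0.2222; V=2.666667+0.222222+0.222222=3.1111
k=6 src: inc=0.222222, refl=0.222222·-0.333333=-0.0741; V=2.888889+0.222222+-0.074074=3.0370
k=7 load: inc=-0.074074, refl=-0.074074·1.000000=-0.0741; V=3.111111+-0.074074+-0.074074=2.9630
k=8 src: inc=-0.074074, refl=-0.074074·-0.333333=0.0247; V=3.037037+-0.074074+0.024691=2.9877
k=9 load: inc=0.024691, refl=0.024691·1.000000=0.0247; V=2.962963+0.024691+0.024691=3.0123

0 0 source 2.0000
1 5 load 4.0000
2 10 source 3.3333
3 15 load 2.6667
4 20 source 2.8889
5 25 load 3.1111
6 30 source 3.0370
7 35 load 2.9630
8 40 source 2.9877
9 45 load 3.0123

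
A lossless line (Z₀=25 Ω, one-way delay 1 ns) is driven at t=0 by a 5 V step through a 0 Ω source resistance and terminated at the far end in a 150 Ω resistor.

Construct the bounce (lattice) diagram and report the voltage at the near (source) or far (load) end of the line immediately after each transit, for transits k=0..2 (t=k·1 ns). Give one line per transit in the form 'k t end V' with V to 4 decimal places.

Γ_L=0.714286, Γ_S=-1.000000; launch V₁=5·25/25=5.000000
k=0 src: V=5.0000
k=1 load: inc=5.000000, refl=5.000000·0.714286=3.5714; V=0.000000+5.000000+3.571429=8.5714
k=2 src: inc=3.571429, refl=3.571429·-1.000000=-3.5714; V=5.000000+3.571429+-3.571429=5.0000

0 0 source 5.0000
1 1 load 8.5714
2 2 source 5.0000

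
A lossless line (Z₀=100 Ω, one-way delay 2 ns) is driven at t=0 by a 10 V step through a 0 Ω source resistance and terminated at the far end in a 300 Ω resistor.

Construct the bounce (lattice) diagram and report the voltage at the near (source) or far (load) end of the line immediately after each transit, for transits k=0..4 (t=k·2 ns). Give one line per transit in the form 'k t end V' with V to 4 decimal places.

0 0 source 10.0000
1 2 load 15.0000
2 4 source 10.0000
3 6 load 7.5000
4 8 source 10.0000

Γ_L=0.500000, Γ_S=-1.000000; launch V₁=10·100/100=10.000000
k=0 src: V=10.0000
k=1 load: inc=10.000000, refl=10.000000·0.500000=5.0000; V=0.000000+10.000000+5.000000=15.0000
k=2 src: inc=5.000000, refl=5.000000·-1.000000=-5.0000; V=10.000000+5.000000+-5.000000=10.0000
k=3 load: inc=-5.000000, refl=-5.000000·0.500000=-2.5000; V=15.000000+-5.000000+-2.500000=7.5000
k=4 src: inc=-2.500000, refl=-2.500000·-1.000000=2.5000; V=10.000000+-2.500000+2.500000=10.0000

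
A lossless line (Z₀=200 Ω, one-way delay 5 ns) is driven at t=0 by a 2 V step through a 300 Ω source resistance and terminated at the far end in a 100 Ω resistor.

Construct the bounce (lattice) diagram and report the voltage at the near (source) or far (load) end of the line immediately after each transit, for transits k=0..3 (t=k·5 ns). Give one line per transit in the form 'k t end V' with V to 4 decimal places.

Γ_L=-0.333333, Γ_S=0.200000; launch V₁=2·200/500=0.800000
k=0 src: V=0.8000
k=1 load: inc=0.800000, refl=0.800000·-0.333333=-0.2667; V=0.000000+0.800000+-0.266667=0.5333
k=2 src: inc=-0.266667, refl=-0.266667·0.200000=-0.0533; V=0.800000+-0.266667+-0.053333=0.4800
k=3 load: inc=-0.053333, refl=-0.053333·-0.333333=0.0178; V=0.533333+-0.053333+0.017778=0.4978

0 0 source 0.8000
1 5 load 0.5333
2 10 source 0.4800
3 15 load 0.4978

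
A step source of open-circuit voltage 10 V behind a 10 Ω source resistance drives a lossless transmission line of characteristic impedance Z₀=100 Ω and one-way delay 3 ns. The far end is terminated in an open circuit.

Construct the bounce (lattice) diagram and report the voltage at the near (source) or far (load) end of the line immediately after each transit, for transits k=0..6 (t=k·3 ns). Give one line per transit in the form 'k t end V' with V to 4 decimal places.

Γ_L=1.000000, Γ_S=-0.818182; launch V₁=10·100/110=9.090909
k=0 src: V=9.0909
k=1 load: inc=9.090909, refl=9.090909·1.000000=9.0909; V=0.000000+9.090909+9.090909=18.1818
k=2 src: inc=9.090909, refl=9.090909·-0.818182=-7.4380; V=9.090909+9.090909+-7.438017=10.7438
k=3 load: inc=-7.438017, refl=-7.438017·1.000000=-7.4380; V=18.181818+-7.438017+-7.438017=3.3058
k=4 src: inc=-7.438017, refl=-7.438017·-0.818182=6.0856; V=10.743802+-7.438017+6.085650=9.3914
k=5 load: inc=6.085650, refl=6.085650·1.000000=6.0856; V=3.305785+6.085650+6.085650=15.4771
k=6 src: inc=6.085650, refl=6.085650·-0.818182=-4.9792; V=9.391435+6.085650+-4.979168=10.4979

0 0 source 9.0909
1 3 load 18.1818
2 6 source 10.7438
3 9 load 3.3058
4 12 source 9.3914
5 15 load 15.4771
6 18 source 10.4979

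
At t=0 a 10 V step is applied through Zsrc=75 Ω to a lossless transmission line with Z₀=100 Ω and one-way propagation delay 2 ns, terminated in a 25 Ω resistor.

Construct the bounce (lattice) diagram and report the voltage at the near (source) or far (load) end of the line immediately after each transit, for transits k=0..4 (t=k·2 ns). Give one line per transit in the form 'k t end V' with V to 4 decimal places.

Γ_L=-0.600000, Γ_S=-0.142857; launch V₁=10·100/175=5.714286
k=0 src: V=5.7143
k=1 load: inc=5.714286, refl=5.714286·-0.600000=-3.4286; V=0.000000+5.714286+-3.428571=2.2857
k=2 src: inc=-3.428571, refl=-3.428571·-0.142857=0.4898; V=5.714286+-3.428571+0.489796=2.7755
k=3 load: inc=0.489796, refl=0.489796·-0.600000=-0.2939; V=2.285714+0.489796+-0.293878=2.4816
k=4 src: inc=-0.293878, refl=-0.293878·-0.142857=0.0420; V=2.775510+-0.293878+0.041983=2.5236

0 0 source 5.7143
1 2 load 2.2857
2 4 source 2.7755
3 6 load 2.4816
4 8 source 2.5236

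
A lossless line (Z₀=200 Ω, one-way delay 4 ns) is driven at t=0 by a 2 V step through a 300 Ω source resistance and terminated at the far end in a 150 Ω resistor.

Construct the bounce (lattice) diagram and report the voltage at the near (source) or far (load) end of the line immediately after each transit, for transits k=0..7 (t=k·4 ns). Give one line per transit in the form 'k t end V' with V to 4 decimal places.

Γ_L=-0.142857, Γ_S=0.200000; launch V₁=2·200/500=0.800000
k=0 src: V=0.8000
k=1 load: inc=0.800000, refl=0.800000·-0.142857=-0.1143; V=0.000000+0.800000+-0.114286=0.6857
k=2 src: inc=-0.114286, refl=-0.114286·0.200000=-0.0229; V=0.800000+-0.114286+-0.022857=0.6629
k=3 load: inc=-0.022857, refl=-0.022857·-0.142857=0.0033; V=0.685714+-0.022857+0.003265=0.6661
k=4 src: inc=0.003265, refl=0.003265·0.200000=0.0007; V=0.662857+0.003265+0.000653=0.6668
k=5 load: inc=0.000653, refl=0.000653·-0.142857=-0.0001; V=0.666122+0.000653+-0.000093=0.6667
k=6 src: inc=-0.000093, refl=-0.000093·0.200000=-0.0000; V=0.666776+-0.000093+-0.000019=0.6667
k=7 load: inc=-0.000019, refl=-0.000019·-0.142857=0.0000; V=0.666682+-0.000019+0.000003=0.6667

0 0 source 0.8000
1 4 load 0.6857
2 8 source 0.6629
3 12 load 0.6661
4 16 source 0.6668
5 20 load 0.6667
6 24 source 0.6667
7 28 load 0.6667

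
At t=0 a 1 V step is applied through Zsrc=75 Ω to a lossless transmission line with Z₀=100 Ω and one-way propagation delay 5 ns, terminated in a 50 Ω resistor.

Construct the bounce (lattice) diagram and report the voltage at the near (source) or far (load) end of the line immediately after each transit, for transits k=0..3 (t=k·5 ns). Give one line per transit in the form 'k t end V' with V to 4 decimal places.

Γ_L=-0.333333, Γ_S=-0.142857; launch V₁=1·100/175=0.571429
k=0 src: V=0.5714
k=1 load: inc=0.571429, refl=0.571429·-0.333333=-0.1905; V=0.000000+0.571429+-0.190476=0.3810
k=2 src: inc=-0.190476, refl=-0.190476·-0.142857=0.0272; V=0.571429+-0.190476+0.027211=0.4082
k=3 load: inc=0.027211, refl=0.027211·-0.333333=-0.0091; V=0.380952+0.027211+-0.009070=0.3991

0 0 source 0.5714
1 5 load 0.3810
2 10 source 0.4082
3 15 load 0.3991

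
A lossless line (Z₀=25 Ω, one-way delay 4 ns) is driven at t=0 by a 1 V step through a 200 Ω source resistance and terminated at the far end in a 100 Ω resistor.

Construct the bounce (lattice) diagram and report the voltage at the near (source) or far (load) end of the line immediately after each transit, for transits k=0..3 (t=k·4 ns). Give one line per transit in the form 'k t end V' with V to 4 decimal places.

Γ_L=0.600000, Γ_S=0.777778; launch V₁=1·25/225=0.111111
k=0 src: V=0.1111
k=1 load: inc=0.111111, refl=0.111111·0.600000=0.0667; V=0.000000+0.111111+0.066667=0.1778
k=2 src: inc=0.066667, refl=0.066667·0.777778=0.0519; V=0.111111+0.066667+0.051852=0.2296
k=3 load: inc=0.051852, refl=0.051852·0.600000=0.0311; V=0.177778+0.051852+0.031111=0.2607

0 0 source 0.1111
1 4 load 0.1778
2 8 source 0.2296
3 12 load 0.2607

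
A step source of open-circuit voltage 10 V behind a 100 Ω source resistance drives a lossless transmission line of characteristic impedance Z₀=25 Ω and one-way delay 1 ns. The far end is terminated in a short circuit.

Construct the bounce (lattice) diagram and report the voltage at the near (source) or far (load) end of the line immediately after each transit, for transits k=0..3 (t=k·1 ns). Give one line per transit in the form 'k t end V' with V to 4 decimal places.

0 0 source 2.0000
1 1 load 0.0000
2 2 source -1.2000
3 3 load 0.0000

Γ_L=-1.000000, Γ_S=0.600000; launch V₁=10·25/125=2.000000
k=0 src: V=2.0000
k=1 load: inc=2.000000, refl=2.000000·-1.000000=-2.0000; V=0.000000+2.000000+-2.000000=0.0000
k=2 src: inc=-2.000000, refl=-2.000000·0.600000=-1.2000; V=2.000000+-2.000000+-1.200000=-1.2000
k=3 load: inc=-1.200000, refl=-1.200000·-1.000000=1.2000; V=0.000000+-1.200000+1.200000=0.0000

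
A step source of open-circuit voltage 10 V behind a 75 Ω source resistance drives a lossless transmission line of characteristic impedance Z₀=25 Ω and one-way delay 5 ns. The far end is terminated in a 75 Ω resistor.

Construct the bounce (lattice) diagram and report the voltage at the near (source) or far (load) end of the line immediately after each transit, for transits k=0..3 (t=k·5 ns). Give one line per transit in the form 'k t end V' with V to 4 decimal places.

0 0 source 2.5000
1 5 load 3.7500
2 10 source 4.3750
3 15 load 4.6875

Γ_L=0.500000, Γ_S=0.500000; launch V₁=10·25/100=2.500000
k=0 src: V=2.5000
k=1 load: inc=2.500000, refl=2.500000·0.500000=1.2500; V=0.000000+2.500000+1.250000=3.7500
k=2 src: inc=1.250000, refl=1.250000·0.500000=0.6250; V=2.500000+1.250000+0.625000=4.3750
k=3 load: inc=0.625000, refl=0.625000·0.500000=0.3125; V=3.750000+0.625000+0.312500=4.6875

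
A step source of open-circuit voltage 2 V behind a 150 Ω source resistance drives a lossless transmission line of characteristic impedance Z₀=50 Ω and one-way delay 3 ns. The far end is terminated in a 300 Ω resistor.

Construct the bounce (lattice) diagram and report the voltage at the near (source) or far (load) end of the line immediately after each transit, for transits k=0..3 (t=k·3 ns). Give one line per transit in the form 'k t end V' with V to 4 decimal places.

Γ_L=0.714286, Γ_S=0.500000; launch V₁=2·50/200=0.500000
k=0 src: V=0.5000
k=1 load: inc=0.500000, refl=0.500000·0.714286=0.3571; V=0.000000+0.500000+0.357143=0.8571
k=2 src: inc=0.357143, refl=0.357143·0.500000=0.1786; V=0.500000+0.357143+0.178571=1.0357
k=3 load: inc=0.178571, refl=0.178571·0.714286=0.1276; V=0.857143+0.178571+0.127551=1.1633

0 0 source 0.5000
1 3 load 0.8571
2 6 source 1.0357
3 9 load 1.1633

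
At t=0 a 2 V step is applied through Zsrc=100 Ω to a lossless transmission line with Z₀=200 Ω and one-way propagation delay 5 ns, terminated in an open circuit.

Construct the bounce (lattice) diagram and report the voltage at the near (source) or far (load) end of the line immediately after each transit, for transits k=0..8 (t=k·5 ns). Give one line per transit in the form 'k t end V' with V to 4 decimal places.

Γ_L=1.000000, Γ_S=-0.333333; launch V₁=2·200/300=1.333333
k=0 src: V=1.3333
k=1 load: inc=1.333333, refl=1.333333·1.000000=1.3333; V=0.000000+1.333333+1.333333=2.6667
k=2 src: inc=1.333333, refl=1.333333·-0.333333=-0.4444; V=1.333333+1.333333+-0.444444=2.2222
k=3 load: inc=-0.444444, refl=-0.444444·1.000000=-0.4444; V=2.666667+-0.444444+-0.444444=1.7778
k=4 src: inc=-0.444444, refl=-0.444444·-0.333333=0.1481; V=2.222222+-0.444444+0.148148=1.9259
k=5 load: inc=0.148148, refl=0.148148·1.000000=0.1481; V=1.777778+0.148148+0.148148=2.0741
k=6 src: inc=0.148148, refl=0.148148·-0.333333=-0.0494; V=1.925926+0.148148+-0.049383=2.0247
k=7 load: inc=-0.049383, refl=-0.049383·1.000000=-0.0494; V=2.074074+-0.049383+-0.049383=1.9753
k=8 src: inc=-0.049383, refl=-0.049383·-0.333333=0.0165; V=2.024691+-0.049383+0.016461=1.9918

0 0 source 1.3333
1 5 load 2.6667
2 10 source 2.2222
3 15 load 1.7778
4 20 source 1.9259
5 25 load 2.0741
6 30 source 2.0247
7 35 load 1.9753
8 40 source 1.9918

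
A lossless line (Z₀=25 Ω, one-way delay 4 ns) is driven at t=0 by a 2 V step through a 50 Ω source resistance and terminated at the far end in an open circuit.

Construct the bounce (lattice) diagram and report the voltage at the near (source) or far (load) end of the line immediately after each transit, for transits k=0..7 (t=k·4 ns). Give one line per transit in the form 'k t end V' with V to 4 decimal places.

0 0 source 0.6667
1 4 load 1.3333
2 8 source 1.5556
3 12 load 1.7778
4 16 source 1.8519
5 20 load 1.9259
6 24 source 1.9506
7 28 load 1.9753

Γ_L=1.000000, Γ_S=0.333333; launch V₁=2·25/75=0.666667
k=0 src: V=0.6667
k=1 load: inc=0.666667, refl=0.666667·1.000000=0.6667; V=0.000000+0.666667+0.666667=1.3333
k=2 src: inc=0.666667, refl=0.666667·0.333333=0.2222; V=0.666667+0.666667+0.222222=1.5556
k=3 load: inc=0.222222, refl=0.222222·1.000000=0.2222; V=1.333333+0.222222+0.222222=1.7778
k=4 src: inc=0.222222, refl=0.222222·0.333333=0.0741; V=1.555556+0.222222+0.074074=1.8519
k=5 load: inc=0.074074, refl=0.074074·1.000000=0.0741; V=1.777778+0.074074+0.074074=1.9259
k=6 src: inc=0.074074, refl=0.074074·0.333333=0.0247; V=1.851852+0.074074+0.024691=1.9506
k=7 load: inc=0.024691, refl=0.024691·1.000000=0.0247; V=1.925926+0.024691+0.024691=1.9753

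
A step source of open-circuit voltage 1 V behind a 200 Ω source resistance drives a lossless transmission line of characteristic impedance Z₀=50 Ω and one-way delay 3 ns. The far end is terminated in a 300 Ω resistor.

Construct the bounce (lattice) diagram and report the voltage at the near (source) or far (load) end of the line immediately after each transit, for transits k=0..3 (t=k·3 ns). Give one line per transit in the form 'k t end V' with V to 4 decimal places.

0 0 source 0.2000
1 3 load 0.3429
2 6 source 0.4286
3 9 load 0.4898

Γ_L=0.714286, Γ_S=0.600000; launch V₁=1·50/250=0.200000
k=0 src: V=0.2000
k=1 load: inc=0.200000, refl=0.200000·0.714286=0.1429; V=0.000000+0.200000+0.142857=0.3429
k=2 src: inc=0.142857, refl=0.142857·0.600000=0.0857; V=0.200000+0.142857+0.085714=0.4286
k=3 load: inc=0.085714, refl=0.085714·0.714286=0.0612; V=0.342857+0.085714+0.061224=0.4898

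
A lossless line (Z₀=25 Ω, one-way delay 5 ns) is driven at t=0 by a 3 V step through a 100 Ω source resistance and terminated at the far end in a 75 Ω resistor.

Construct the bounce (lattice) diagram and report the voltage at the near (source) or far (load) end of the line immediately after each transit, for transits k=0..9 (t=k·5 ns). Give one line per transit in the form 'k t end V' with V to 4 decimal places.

Γ_L=0.500000, Γ_S=0.600000; launch V₁=3·25/125=0.600000
k=0 src: V=0.6000
k=1 load: inc=0.600000, refl=0.600000·0.500000=0.3000; V=0.000000+0.600000+0.300000=0.9000
k=2 src: inc=0.300000, refl=0.300000·0.600000=0.1800; V=0.600000+0.300000+0.180000=1.0800
k=3 load: inc=0.180000, refl=0.180000·0.500000=0.0900; V=0.900000+0.180000+0.090000=1.1700
k=4 src: inc=0.090000, refl=0.090000·0.600000=0.0540; V=1.080000+0.090000+0.054000=1.2240
k=5 load: inc=0.054000, refl=0.054000·0.500000=0.0270; V=1.170000+0.054000+0.027000=1.2510
k=6 src: inc=0.027000, refl=0.027000·0.600000=0.0162; V=1.224000+0.027000+0.016200=1.2672
k=7 load: inc=0.016200, refl=0.016200·0.500000=0.0081; V=1.251000+0.016200+0.008100=1.2753
k=8 src: inc=0.008100, refl=0.008100·0.600000=0.0049; V=1.267200+0.008100+0.004860=1.2802
k=9 load: inc=0.004860, refl=0.004860·0.500000=0.0024; V=1.275300+0.004860+0.002430=1.2826

0 0 source 0.6000
1 5 load 0.9000
2 10 source 1.0800
3 15 load 1.1700
4 20 source 1.2240
5 25 load 1.2510
6 30 source 1.2672
7 35 load 1.2753
8 40 source 1.2802
9 45 load 1.2826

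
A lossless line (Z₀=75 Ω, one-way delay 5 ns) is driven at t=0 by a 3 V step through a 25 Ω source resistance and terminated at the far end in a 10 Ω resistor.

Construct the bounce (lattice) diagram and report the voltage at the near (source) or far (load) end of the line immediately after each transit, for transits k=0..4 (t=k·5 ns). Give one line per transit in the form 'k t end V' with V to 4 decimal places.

0 0 source 2.2500
1 5 load 0.5294
2 10 source 1.3897
3 15 load 0.7318
4 20 source 1.0608

Γ_L=-0.764706, Γ_S=-0.500000; launch V₁=3·75/100=2.250000
k=0 src: V=2.2500
k=1 load: inc=2.250000, refl=2.250000·-0.764706=-1.7206; V=0.000000+2.250000+-1.720588=0.5294
k=2 src: inc=-1.720588, refl=-1.720588·-0.500000=0.8603; V=2.250000+-1.720588+0.860294=1.3897
k=3 load: inc=0.860294, refl=0.860294·-0.764706=-0.6579; V=0.529412+0.860294+-0.657872=0.7318
k=4 src: inc=-0.657872, refl=-0.657872·-0.500000=0.3289; V=1.389706+-0.657872+0.328936=1.0608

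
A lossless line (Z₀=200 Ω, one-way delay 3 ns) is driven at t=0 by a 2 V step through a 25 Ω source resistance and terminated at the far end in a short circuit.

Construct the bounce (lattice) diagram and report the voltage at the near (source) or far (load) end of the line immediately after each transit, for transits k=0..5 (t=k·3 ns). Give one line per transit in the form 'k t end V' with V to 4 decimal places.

0 0 source 1.7778
1 3 load 0.0000
2 6 source 1.3827
3 9 load 0.0000
4 12 source 1.0754
5 15 load 0.0000

Γ_L=-1.000000, Γ_S=-0.777778; launch V₁=2·200/225=1.777778
k=0 src: V=1.7778
k=1 load: inc=1.777778, refl=1.777778·-1.000000=-1.7778; V=0.000000+1.777778+-1.777778=0.0000
k=2 src: inc=-1.777778, refl=-1.777778·-0.777778=1.3827; V=1.777778+-1.777778+1.382716=1.3827
k=3 load: inc=1.382716, refl=1.382716·-1.000000=-1.3827; V=0.000000+1.382716+-1.382716=0.0000
k=4 src: inc=-1.382716, refl=-1.382716·-0.777778=1.0754; V=1.382716+-1.382716+1.075446=1.0754
k=5 load: inc=1.075446, refl=1.075446·-1.000000=-1.0754; V=0.000000+1.075446+-1.075446=0.0000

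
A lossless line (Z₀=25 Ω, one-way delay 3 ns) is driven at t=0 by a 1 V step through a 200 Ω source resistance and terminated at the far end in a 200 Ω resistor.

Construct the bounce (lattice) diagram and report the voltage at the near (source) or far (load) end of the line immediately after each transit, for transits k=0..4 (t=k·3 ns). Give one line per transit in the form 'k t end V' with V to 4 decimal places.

0 0 source 0.1111
1 3 load 0.1975
2 6 source 0.2647
3 9 load 0.3170
4 12 source 0.3577

Γ_L=0.777778, Γ_S=0.777778; launch V₁=1·25/225=0.111111
k=0 src: V=0.1111
k=1 load: inc=0.111111, refl=0.111111·0.777778=0.0864; V=0.000000+0.111111+0.086420=0.1975
k=2 src: inc=0.086420, refl=0.086420·0.777778=0.0672; V=0.111111+0.086420+0.067215=0.2647
k=3 load: inc=0.067215, refl=0.067215·0.777778=0.0523; V=0.197531+0.067215+0.052279=0.3170
k=4 src: inc=0.052279, refl=0.052279·0.777778=0.0407; V=0.264746+0.052279+0.040661=0.3577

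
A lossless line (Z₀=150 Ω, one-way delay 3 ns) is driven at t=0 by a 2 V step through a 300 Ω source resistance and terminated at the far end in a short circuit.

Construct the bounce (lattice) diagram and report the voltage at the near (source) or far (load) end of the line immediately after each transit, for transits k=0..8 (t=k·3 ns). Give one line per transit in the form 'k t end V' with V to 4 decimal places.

0 0 source 0.6667
1 3 load 0.0000
2 6 source -0.2222
3 9 load 0.0000
4 12 source 0.0741
5 15 load 0.0000
6 18 source -0.0247
7 21 load 0.0000
8 24 source 0.0082

Γ_L=-1.000000, Γ_S=0.333333; launch V₁=2·150/450=0.666667
k=0 src: V=0.6667
k=1 load: inc=0.666667, refl=0.666667·-1.000000=-0.6667; V=0.000000+0.666667+-0.666667=0.0000
k=2 src: inc=-0.666667, refl=-0.666667·0.333333=-0.2222; V=0.666667+-0.666667+-0.222222=-0.2222
k=3 load: inc=-0.222222, refl=-0.222222·-1.000000=0.2222; V=0.000000+-0.222222+0.222222=0.0000
k=4 src: inc=0.222222, refl=0.222222·0.333333=0.0741; V=-0.222222+0.222222+0.074074=0.0741
k=5 load: inc=0.074074, refl=0.074074·-1.000000=-0.0741; V=0.000000+0.074074+-0.074074=0.0000
k=6 src: inc=-0.074074, refl=-0.074074·0.333333=-0.0247; V=0.074074+-0.074074+-0.024691=-0.0247
k=7 load: inc=-0.024691, refl=-0.024691·-1.000000=0.0247; V=0.000000+-0.024691+0.024691=0.0000
k=8 src: inc=0.024691, refl=0.024691·0.333333=0.0082; V=-0.024691+0.024691+0.008230=0.0082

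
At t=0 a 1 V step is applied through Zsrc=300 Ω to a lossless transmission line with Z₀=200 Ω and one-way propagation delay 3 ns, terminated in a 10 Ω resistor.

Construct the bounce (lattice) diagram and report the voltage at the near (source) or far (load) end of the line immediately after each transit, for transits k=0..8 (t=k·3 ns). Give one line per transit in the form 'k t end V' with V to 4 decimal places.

0 0 source 0.4000
1 3 load 0.0381
2 6 source -0.0343
3 9 load 0.0312
4 12 source 0.0443
5 15 load 0.0324
6 18 source 0.0301
7 21 load 0.0322
8 24 source 0.0327

Γ_L=-0.904762, Γ_S=0.200000; launch V₁=1·200/500=0.400000
k=0 src: V=0.4000
k=1 load: inc=0.400000, refl=0.400000·-0.904762=-0.3619; V=0.000000+0.400000+-0.361905=0.0381
k=2 src: inc=-0.361905, refl=-0.361905·0.200000=-0.0724; V=0.400000+-0.361905+-0.072381=-0.0343
k=3 load: inc=-0.072381, refl=-0.072381·-0.904762=0.0655; V=0.038095+-0.072381+0.065488=0.0312
k=4 src: inc=0.065488, refl=0.065488·0.200000=0.0131; V=-0.034286+0.065488+0.013098=0.0443
k=5 load: inc=0.013098, refl=0.013098·-0.904762=-0.0119; V=0.031202+0.013098+-0.011850=0.0324
k=6 src: inc=-0.011850, refl=-0.011850·0.200000=-0.0024; V=0.044299+-0.011850+-0.002370=0.0301
k=7 load: inc=-0.002370, refl=-0.002370·-0.904762=0.0021; V=0.032449+-0.002370+0.002144=0.0322
k=8 src: inc=0.002144, refl=0.002144·0.200000=0.0004; V=0.030079+0.002144+0.000429=0.0327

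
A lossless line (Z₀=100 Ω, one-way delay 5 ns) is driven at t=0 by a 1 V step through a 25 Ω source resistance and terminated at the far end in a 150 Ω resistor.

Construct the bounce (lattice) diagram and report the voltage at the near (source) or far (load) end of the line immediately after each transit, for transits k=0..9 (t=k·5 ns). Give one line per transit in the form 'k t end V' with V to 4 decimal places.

Γ_L=0.200000, Γ_S=-0.600000; launch V₁=1·100/125=0.800000
k=0 src: V=0.8000
k=1 load: inc=0.800000, refl=0.800000·0.200000=0.1600; V=0.000000+0.800000+0.160000=0.9600
k=2 src: inc=0.160000, refl=0.160000·-0.600000=-0.0960; V=0.800000+0.160000+-0.096000=0.8640
k=3 load: inc=-0.096000, refl=-0.096000·0.200000=-0.0192; V=0.960000+-0.096000+-0.019200=0.8448
k=4 src: inc=-0.019200, refl=-0.019200·-0.600000=0.0115; V=0.864000+-0.019200+0.011520=0.8563
k=5 load: inc=0.011520, refl=0.011520·0.200000=0.0023; V=0.844800+0.011520+0.002304=0.8586
k=6 src: inc=0.002304, refl=0.002304·-0.600000=-0.0014; V=0.856320+0.002304+-0.001382=0.8572
k=7 load: inc=-0.001382, refl=-0.001382·0.200000=-0.0003; V=0.858624+-0.001382+-0.000276=0.8570
k=8 src: inc=-0.000276, refl=-0.000276·-0.600000=0.0002; V=0.857242+-0.000276+0.000166=0.8571
k=9 load: inc=0.000166, refl=0.000166·0.200000=0.0000; V=0.856965+0.000166+0.000033=0.8572

0 0 source 0.8000
1 5 load 0.9600
2 10 source 0.8640
3 15 load 0.8448
4 20 source 0.8563
5 25 load 0.8586
6 30 source 0.8572
7 35 load 0.8570
8 40 source 0.8571
9 45 load 0.8572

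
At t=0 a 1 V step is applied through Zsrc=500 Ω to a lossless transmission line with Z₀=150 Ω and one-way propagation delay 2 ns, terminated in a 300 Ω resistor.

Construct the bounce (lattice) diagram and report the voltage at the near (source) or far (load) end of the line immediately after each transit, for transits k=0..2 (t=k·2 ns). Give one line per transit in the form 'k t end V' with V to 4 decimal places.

0 0 source 0.2308
1 2 load 0.3077
2 4 source 0.3491

Γ_L=0.333333, Γ_S=0.538462; launch V₁=1·150/650=0.230769
k=0 src: V=0.2308
k=1 load: inc=0.230769, refl=0.230769·0.333333=0.0769; V=0.000000+0.230769+0.076923=0.3077
k=2 src: inc=0.076923, refl=0.076923·0.538462=0.0414; V=0.230769+0.076923+0.041420=0.3491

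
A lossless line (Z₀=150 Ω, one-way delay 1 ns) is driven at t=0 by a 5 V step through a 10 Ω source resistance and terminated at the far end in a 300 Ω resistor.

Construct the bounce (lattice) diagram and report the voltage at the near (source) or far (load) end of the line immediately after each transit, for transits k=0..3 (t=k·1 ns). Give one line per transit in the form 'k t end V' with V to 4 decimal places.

Γ_L=0.333333, Γ_S=-0.875000; launch V₁=5·150/160=4.687500
k=0 src: V=4.6875
k=1 load: inc=4.687500, refl=4.687500·0.333333=1.5625; V=0.000000+4.687500+1.562500=6.2500
k=2 src: inc=1.562500, refl=1.562500·-0.875000=-1.3672; V=4.687500+1.562500+-1.367188=4.8828
k=3 load: inc=-1.367188, refl=-1.367188·0.333333=-0.4557; V=6.250000+-1.367188+-0.455729=4.4271

0 0 source 4.6875
1 1 load 6.2500
2 2 source 4.8828
3 3 load 4.4271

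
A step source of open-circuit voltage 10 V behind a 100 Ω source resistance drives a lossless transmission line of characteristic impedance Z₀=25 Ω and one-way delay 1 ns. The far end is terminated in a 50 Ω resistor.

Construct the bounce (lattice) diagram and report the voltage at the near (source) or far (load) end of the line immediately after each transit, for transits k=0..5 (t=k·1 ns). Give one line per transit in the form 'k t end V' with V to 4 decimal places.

Γ_L=0.333333, Γ_S=0.600000; launch V₁=10·25/125=2.000000
k=0 src: V=2.0000
k=1 load: inc=2.000000, refl=2.000000·0.333333=0.6667; V=0.000000+2.000000+0.666667=2.6667
k=2 src: inc=0.666667, refl=0.666667·0.600000=0.4000; V=2.000000+0.666667+0.400000=3.0667
k=3 load: inc=0.400000, refl=0.400000·0.333333=0.1333; V=2.666667+0.400000+0.133333=3.2000
k=4 src: inc=0.133333, refl=0.133333·0.600000=0.0800; V=3.066667+0.133333+0.080000=3.2800
k=5 load: inc=0.080000, refl=0.080000·0.333333=0.0267; V=3.200000+0.080000+0.026667=3.3067

0 0 source 2.0000
1 1 load 2.6667
2 2 source 3.0667
3 3 load 3.2000
4 4 source 3.2800
5 5 load 3.3067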